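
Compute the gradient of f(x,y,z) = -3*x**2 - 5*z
(-6*x, 0, -5)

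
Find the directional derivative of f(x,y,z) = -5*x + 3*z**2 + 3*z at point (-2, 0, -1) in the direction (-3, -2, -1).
9*sqrt(14)/7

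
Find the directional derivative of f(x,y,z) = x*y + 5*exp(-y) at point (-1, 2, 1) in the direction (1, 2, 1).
-5*sqrt(6)*exp(-2)/3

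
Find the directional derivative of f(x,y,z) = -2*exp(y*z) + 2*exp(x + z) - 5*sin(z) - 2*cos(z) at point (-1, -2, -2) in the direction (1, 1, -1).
sqrt(3)*(5*cos(2) + 2*sin(2))/3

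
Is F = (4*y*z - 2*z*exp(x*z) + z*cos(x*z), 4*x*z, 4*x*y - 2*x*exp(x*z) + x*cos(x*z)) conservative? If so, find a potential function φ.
Yes, F is conservative. φ = 4*x*y*z - 2*exp(x*z) + sin(x*z)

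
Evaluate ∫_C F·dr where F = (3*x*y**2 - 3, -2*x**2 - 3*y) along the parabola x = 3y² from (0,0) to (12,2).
2094/5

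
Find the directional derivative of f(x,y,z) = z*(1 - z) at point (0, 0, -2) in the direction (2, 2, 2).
5*sqrt(3)/3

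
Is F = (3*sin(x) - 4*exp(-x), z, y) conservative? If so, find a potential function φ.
Yes, F is conservative. φ = y*z - 3*cos(x) + 4*exp(-x)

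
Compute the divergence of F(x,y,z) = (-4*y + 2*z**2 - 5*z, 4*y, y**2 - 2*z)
2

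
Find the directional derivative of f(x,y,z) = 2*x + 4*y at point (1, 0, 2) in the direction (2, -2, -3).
-4*sqrt(17)/17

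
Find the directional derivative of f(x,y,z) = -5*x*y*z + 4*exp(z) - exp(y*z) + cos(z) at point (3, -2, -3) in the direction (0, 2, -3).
-3*sqrt(13)*(exp(3)*sin(3) + 4)*exp(-3)/13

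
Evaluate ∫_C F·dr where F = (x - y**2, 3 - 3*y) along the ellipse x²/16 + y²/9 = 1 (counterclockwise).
0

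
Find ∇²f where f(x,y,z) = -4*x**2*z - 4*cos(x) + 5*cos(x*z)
-5*x**2*cos(x*z) - 5*z**2*cos(x*z) - 8*z + 4*cos(x)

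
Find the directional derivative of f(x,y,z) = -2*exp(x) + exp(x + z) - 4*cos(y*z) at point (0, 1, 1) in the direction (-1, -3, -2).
sqrt(14)*(-20*sin(1) - 3*E + 2)/14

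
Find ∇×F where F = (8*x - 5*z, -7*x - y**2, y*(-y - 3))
(-2*y - 3, -5, -7)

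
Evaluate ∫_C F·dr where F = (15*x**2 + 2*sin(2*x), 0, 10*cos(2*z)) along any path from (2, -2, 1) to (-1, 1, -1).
-45 - 10*sin(2) + cos(4) - cos(2)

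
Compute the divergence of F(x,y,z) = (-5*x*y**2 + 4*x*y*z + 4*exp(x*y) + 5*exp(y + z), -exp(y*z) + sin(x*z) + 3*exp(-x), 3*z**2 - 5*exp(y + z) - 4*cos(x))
-5*y**2 + 4*y*z + 4*y*exp(x*y) - z*exp(y*z) + 6*z - 5*exp(y + z)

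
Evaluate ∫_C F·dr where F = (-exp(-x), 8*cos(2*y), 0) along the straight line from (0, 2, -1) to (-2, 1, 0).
-1 - 4*sin(4) + 4*sin(2) + exp(2)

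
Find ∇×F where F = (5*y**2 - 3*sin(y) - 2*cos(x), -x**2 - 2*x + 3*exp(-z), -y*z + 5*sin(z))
(-z + 3*exp(-z), 0, -2*x - 10*y + 3*cos(y) - 2)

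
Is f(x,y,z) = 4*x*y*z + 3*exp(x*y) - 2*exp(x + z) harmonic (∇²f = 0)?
No, ∇²f = 3*x**2*exp(x*y) + 3*y**2*exp(x*y) - 4*exp(x + z)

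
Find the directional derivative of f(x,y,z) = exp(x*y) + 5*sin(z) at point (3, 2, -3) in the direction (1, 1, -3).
5*sqrt(11)*(-3*cos(3) + exp(6))/11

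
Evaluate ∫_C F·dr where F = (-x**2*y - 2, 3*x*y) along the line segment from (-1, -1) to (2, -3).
21/2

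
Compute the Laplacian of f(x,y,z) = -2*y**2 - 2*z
-4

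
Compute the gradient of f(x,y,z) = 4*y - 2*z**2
(0, 4, -4*z)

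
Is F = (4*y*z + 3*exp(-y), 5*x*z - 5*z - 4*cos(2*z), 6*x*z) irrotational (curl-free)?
No, ∇×F = (-5*x - 8*sin(2*z) + 5, 4*y - 6*z, z + 3*exp(-y))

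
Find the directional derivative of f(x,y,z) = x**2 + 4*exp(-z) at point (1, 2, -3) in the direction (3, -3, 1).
2*sqrt(19)*(3 - 2*exp(3))/19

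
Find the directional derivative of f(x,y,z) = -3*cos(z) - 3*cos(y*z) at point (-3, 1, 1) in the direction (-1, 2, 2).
6*sin(1)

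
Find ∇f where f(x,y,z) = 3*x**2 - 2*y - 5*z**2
(6*x, -2, -10*z)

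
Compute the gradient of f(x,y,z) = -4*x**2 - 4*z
(-8*x, 0, -4)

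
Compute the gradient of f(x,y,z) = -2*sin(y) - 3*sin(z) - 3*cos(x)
(3*sin(x), -2*cos(y), -3*cos(z))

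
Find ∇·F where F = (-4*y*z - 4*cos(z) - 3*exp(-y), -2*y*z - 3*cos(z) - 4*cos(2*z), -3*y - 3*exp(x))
-2*z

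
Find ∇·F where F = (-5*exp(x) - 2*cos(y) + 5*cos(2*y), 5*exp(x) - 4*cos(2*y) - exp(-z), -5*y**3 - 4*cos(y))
-5*exp(x) + 8*sin(2*y)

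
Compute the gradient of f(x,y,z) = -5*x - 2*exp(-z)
(-5, 0, 2*exp(-z))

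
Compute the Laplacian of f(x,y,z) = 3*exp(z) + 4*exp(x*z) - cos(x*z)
4*x**2*exp(x*z) + x**2*cos(x*z) + z**2*(4*exp(x*z) + cos(x*z)) + 3*exp(z)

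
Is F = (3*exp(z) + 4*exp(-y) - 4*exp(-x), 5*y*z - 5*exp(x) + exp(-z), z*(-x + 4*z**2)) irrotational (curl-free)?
No, ∇×F = (-5*y + exp(-z), z + 3*exp(z), -5*exp(x) + 4*exp(-y))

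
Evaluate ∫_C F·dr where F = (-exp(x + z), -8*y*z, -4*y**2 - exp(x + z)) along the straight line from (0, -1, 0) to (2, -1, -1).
5 - E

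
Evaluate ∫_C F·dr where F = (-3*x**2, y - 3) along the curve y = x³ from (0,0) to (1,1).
-7/2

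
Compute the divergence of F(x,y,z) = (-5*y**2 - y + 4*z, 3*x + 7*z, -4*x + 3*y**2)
0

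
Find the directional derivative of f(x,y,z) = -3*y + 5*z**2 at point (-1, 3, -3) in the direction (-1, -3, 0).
9*sqrt(10)/10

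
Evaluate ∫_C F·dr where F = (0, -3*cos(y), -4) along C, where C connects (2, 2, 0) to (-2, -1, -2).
3*sin(1) + 3*sin(2) + 8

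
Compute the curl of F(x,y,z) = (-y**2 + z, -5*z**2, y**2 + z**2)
(2*y + 10*z, 1, 2*y)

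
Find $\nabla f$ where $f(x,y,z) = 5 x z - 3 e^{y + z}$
(5*z, -3*exp(y + z), 5*x - 3*exp(y + z))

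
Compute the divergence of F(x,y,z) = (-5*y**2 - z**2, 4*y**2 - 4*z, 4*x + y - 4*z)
8*y - 4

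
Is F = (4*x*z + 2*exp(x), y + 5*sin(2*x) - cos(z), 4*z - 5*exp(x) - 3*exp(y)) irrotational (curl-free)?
No, ∇×F = (-3*exp(y) - sin(z), 4*x + 5*exp(x), 10*cos(2*x))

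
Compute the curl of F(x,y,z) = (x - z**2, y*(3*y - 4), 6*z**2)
(0, -2*z, 0)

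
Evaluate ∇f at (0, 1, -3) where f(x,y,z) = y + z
(0, 1, 1)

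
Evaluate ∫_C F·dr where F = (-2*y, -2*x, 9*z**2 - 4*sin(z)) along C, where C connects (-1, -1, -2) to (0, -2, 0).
30 - 4*cos(2)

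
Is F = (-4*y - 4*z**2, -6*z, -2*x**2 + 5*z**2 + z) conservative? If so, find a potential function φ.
No, ∇×F = (6, 4*x - 8*z, 4) ≠ 0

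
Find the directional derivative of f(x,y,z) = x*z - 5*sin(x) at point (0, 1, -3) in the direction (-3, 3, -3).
8*sqrt(3)/3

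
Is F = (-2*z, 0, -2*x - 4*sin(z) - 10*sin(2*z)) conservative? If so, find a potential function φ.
Yes, F is conservative. φ = -2*x*z + 4*cos(z) + 5*cos(2*z)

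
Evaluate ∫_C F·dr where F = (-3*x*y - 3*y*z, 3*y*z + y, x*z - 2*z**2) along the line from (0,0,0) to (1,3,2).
19/2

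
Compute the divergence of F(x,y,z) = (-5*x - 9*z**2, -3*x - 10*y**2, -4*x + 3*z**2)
-20*y + 6*z - 5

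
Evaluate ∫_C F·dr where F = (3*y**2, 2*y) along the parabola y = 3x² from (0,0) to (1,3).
72/5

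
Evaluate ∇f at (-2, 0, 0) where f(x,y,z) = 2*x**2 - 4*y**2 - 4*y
(-8, -4, 0)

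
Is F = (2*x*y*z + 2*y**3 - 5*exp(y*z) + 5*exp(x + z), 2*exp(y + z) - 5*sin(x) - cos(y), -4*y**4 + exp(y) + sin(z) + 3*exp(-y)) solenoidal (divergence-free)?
No, ∇·F = 2*y*z + 5*exp(x + z) + 2*exp(y + z) + sin(y) + cos(z)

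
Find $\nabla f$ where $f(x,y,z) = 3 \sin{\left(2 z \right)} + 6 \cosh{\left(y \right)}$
(0, 6*sinh(y), 6*cos(2*z))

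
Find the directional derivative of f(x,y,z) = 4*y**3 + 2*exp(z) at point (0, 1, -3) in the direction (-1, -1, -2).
sqrt(6)*(-2*exp(3) - 2/3)*exp(-3)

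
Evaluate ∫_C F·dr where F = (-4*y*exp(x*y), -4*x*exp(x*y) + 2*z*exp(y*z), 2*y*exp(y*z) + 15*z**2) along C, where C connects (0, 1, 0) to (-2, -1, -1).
-4*exp(2) - 3 + 2*E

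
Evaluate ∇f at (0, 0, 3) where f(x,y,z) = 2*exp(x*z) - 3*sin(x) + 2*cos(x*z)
(3, 0, 0)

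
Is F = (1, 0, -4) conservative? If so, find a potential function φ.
Yes, F is conservative. φ = x - 4*z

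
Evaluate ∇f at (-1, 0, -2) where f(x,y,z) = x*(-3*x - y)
(6, 1, 0)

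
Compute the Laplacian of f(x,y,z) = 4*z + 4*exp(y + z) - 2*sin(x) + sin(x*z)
-x**2*sin(x*z) - z**2*sin(x*z) + 8*exp(y + z) + 2*sin(x)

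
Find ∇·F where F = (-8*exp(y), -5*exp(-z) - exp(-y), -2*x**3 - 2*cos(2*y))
exp(-y)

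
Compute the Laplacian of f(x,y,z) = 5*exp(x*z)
5*(x**2 + z**2)*exp(x*z)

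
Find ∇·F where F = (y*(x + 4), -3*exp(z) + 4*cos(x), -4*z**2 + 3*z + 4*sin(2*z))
y - 8*z + 8*cos(2*z) + 3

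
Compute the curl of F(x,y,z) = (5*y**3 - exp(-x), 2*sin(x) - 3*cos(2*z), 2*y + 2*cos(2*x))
(2 - 6*sin(2*z), 4*sin(2*x), -15*y**2 + 2*cos(x))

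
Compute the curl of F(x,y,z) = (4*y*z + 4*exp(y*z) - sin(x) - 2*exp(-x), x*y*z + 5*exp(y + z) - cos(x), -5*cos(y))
(-x*y - 5*exp(y + z) + 5*sin(y), 4*y*(exp(y*z) + 1), y*z - 4*z*exp(y*z) - 4*z + sin(x))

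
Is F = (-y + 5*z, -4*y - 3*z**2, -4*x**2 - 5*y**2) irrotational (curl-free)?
No, ∇×F = (-10*y + 6*z, 8*x + 5, 1)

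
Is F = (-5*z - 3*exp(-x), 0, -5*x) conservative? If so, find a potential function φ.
Yes, F is conservative. φ = -5*x*z + 3*exp(-x)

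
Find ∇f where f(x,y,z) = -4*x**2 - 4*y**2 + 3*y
(-8*x, 3 - 8*y, 0)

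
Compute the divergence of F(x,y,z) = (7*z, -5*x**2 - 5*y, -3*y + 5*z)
0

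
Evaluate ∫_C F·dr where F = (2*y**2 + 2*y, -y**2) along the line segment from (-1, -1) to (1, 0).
-1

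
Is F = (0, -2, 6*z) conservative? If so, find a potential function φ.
Yes, F is conservative. φ = -2*y + 3*z**2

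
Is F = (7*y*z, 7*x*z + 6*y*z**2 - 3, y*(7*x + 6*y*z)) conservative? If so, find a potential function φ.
Yes, F is conservative. φ = y*(7*x*z + 3*y*z**2 - 3)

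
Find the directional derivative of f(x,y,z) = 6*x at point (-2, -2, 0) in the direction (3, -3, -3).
2*sqrt(3)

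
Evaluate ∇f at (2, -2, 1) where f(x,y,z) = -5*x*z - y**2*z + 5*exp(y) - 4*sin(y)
(-5, 5*exp(-2) - 4*cos(2) + 4, -14)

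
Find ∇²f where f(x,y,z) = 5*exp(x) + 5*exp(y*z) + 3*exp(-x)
(5*(y**2*exp(y*z) + z**2*exp(y*z) + exp(x))*exp(x) + 3)*exp(-x)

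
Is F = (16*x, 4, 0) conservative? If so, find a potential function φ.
Yes, F is conservative. φ = 8*x**2 + 4*y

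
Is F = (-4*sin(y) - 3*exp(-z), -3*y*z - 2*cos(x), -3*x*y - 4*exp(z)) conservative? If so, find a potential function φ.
No, ∇×F = (-3*x + 3*y, 3*y + 3*exp(-z), 2*sin(x) + 4*cos(y)) ≠ 0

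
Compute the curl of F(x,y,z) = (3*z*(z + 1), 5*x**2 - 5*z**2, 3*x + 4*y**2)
(8*y + 10*z, 6*z, 10*x)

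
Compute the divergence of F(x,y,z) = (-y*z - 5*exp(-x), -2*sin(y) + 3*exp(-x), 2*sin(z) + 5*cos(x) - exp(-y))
-2*cos(y) + 2*cos(z) + 5*exp(-x)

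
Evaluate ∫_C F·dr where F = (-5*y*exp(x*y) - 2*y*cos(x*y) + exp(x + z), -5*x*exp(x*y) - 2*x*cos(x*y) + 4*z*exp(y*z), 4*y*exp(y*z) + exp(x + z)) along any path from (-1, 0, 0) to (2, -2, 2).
2*sin(4) - exp(-1) - exp(-4) + 1 + exp(4)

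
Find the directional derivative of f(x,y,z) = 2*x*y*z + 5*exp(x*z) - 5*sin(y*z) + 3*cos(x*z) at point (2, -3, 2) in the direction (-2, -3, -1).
3*sqrt(14)*(-10*exp(4) + 6*sin(4) + 4 + 5*cos(6))/14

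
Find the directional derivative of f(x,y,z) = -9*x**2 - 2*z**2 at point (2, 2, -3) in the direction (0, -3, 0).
0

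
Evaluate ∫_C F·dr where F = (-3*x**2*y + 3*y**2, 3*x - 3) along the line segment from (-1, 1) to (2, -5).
207/2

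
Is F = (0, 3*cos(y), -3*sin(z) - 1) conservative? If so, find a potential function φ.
Yes, F is conservative. φ = -z + 3*sin(y) + 3*cos(z)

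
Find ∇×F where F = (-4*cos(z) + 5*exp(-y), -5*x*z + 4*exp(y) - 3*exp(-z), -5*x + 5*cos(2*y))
(5*x - 10*sin(2*y) - 3*exp(-z), 4*sin(z) + 5, -5*z + 5*exp(-y))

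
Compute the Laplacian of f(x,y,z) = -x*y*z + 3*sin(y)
-3*sin(y)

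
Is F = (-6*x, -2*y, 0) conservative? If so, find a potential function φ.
Yes, F is conservative. φ = -3*x**2 - y**2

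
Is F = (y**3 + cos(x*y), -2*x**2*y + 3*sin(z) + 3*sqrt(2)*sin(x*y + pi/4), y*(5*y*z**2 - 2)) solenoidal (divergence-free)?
No, ∇·F = -2*x**2 + 3*sqrt(2)*x*cos(x*y + pi/4) + 10*y**2*z - y*sin(x*y)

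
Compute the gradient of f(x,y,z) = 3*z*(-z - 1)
(0, 0, -6*z - 3)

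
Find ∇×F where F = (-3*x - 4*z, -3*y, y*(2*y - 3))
(4*y - 3, -4, 0)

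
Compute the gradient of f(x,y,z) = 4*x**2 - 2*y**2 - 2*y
(8*x, -4*y - 2, 0)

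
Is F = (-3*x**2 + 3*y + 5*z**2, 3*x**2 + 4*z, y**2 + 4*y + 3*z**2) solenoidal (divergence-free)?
No, ∇·F = -6*x + 6*z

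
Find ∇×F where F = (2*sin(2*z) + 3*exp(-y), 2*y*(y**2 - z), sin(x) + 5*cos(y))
(2*y - 5*sin(y), -cos(x) + 4*cos(2*z), 3*exp(-y))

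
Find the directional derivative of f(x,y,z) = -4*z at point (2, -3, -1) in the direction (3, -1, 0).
0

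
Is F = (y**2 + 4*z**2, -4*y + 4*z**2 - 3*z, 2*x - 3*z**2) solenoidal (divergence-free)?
No, ∇·F = -6*z - 4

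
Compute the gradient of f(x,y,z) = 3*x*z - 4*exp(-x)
(3*z + 4*exp(-x), 0, 3*x)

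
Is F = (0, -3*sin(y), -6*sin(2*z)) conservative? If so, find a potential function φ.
Yes, F is conservative. φ = 3*cos(y) + 3*cos(2*z)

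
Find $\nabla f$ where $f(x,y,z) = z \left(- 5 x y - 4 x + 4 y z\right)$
(-z*(5*y + 4), z*(-5*x + 4*z), -5*x*y - 4*x + 8*y*z)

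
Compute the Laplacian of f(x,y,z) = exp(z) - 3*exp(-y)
exp(z) - 3*exp(-y)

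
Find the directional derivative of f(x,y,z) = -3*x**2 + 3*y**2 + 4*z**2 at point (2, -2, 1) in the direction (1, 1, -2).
-20*sqrt(6)/3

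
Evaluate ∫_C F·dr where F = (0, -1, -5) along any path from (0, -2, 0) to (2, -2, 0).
0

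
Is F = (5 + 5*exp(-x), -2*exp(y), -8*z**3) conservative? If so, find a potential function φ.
Yes, F is conservative. φ = 5*x - 2*z**4 - 2*exp(y) - 5*exp(-x)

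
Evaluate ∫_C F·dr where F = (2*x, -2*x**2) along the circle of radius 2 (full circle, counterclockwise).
0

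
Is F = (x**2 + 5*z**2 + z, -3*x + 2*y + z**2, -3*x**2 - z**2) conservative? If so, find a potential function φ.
No, ∇×F = (-2*z, 6*x + 10*z + 1, -3) ≠ 0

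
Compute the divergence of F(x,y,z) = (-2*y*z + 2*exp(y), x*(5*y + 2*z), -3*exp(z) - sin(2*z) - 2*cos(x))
5*x - 3*exp(z) - 2*cos(2*z)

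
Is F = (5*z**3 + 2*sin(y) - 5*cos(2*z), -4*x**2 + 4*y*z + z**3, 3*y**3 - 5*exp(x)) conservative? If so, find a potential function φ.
No, ∇×F = (9*y**2 - 4*y - 3*z**2, 15*z**2 + 5*exp(x) + 10*sin(2*z), -8*x - 2*cos(y)) ≠ 0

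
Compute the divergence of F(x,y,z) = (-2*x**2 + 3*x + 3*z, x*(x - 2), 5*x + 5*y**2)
3 - 4*x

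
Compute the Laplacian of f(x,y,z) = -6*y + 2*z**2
4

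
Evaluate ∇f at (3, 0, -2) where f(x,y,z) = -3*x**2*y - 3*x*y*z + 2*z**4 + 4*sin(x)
(4*cos(3), -9, -64)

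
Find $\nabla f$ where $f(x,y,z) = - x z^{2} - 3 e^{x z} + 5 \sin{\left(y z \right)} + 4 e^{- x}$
(-z**2 - 3*z*exp(x*z) - 4*exp(-x), 5*z*cos(y*z), -2*x*z - 3*x*exp(x*z) + 5*y*cos(y*z))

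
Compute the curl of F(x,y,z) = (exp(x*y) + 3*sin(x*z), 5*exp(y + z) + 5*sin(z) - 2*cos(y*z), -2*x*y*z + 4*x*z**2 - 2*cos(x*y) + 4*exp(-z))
(-2*x*z + 2*x*sin(x*y) - 2*y*sin(y*z) - 5*exp(y + z) - 5*cos(z), 3*x*cos(x*z) + 2*y*z - 2*y*sin(x*y) - 4*z**2, -x*exp(x*y))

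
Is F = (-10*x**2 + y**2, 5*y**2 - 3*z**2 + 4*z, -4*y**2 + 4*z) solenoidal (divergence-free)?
No, ∇·F = -20*x + 10*y + 4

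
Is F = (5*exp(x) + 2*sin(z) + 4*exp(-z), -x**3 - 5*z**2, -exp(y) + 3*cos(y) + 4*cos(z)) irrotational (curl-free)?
No, ∇×F = (10*z - exp(y) - 3*sin(y), 2*cos(z) - 4*exp(-z), -3*x**2)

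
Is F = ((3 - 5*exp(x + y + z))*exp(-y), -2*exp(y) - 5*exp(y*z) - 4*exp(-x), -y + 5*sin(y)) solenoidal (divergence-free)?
No, ∇·F = -5*z*exp(y*z) - 2*exp(y) - 5*exp(x + z)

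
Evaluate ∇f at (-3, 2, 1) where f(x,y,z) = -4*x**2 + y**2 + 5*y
(24, 9, 0)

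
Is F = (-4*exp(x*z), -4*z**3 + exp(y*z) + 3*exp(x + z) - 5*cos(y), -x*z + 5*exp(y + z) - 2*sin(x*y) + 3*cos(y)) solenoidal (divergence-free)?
No, ∇·F = -x - 4*z*exp(x*z) + z*exp(y*z) + 5*exp(y + z) + 5*sin(y)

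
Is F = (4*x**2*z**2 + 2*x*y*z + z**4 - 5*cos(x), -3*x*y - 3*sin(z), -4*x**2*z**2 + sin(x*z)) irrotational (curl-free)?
No, ∇×F = (3*cos(z), 8*x**2*z + 2*x*y + 8*x*z**2 + 4*z**3 - z*cos(x*z), -2*x*z - 3*y)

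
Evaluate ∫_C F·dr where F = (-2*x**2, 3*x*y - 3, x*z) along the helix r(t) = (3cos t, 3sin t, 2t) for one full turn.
0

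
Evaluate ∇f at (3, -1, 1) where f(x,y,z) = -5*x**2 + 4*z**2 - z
(-30, 0, 7)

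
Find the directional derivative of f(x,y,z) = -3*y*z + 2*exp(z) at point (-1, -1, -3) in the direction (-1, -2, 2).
-4 + 4*exp(-3)/3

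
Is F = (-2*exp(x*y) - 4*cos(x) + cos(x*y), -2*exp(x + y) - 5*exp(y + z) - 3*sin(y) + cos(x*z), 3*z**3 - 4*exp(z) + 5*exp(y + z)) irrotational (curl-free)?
No, ∇×F = (x*sin(x*z) + 10*exp(y + z), 0, 2*x*exp(x*y) + x*sin(x*y) - z*sin(x*z) - 2*exp(x + y))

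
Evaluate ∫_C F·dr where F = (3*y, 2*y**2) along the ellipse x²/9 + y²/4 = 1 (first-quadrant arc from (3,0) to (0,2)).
16/3 - 9*pi/2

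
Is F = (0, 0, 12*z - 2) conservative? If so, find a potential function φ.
Yes, F is conservative. φ = 2*z*(3*z - 1)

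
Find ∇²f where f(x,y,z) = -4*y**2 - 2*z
-8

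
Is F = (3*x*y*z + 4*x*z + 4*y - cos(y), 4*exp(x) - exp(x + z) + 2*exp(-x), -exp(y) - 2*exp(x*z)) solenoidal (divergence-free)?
No, ∇·F = -2*x*exp(x*z) + 3*y*z + 4*z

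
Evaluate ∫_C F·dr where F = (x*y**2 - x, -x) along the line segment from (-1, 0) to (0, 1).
11/12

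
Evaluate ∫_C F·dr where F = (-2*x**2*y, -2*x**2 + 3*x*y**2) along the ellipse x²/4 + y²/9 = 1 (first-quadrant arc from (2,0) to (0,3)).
-16 + 105*pi/8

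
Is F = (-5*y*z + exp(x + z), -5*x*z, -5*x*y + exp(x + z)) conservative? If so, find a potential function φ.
Yes, F is conservative. φ = -5*x*y*z + exp(x + z)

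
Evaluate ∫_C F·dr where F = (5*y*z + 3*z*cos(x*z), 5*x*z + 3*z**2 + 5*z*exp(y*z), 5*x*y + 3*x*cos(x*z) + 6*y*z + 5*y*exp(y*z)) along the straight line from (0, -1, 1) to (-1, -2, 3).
-21 - 5*exp(-1) - 3*sin(3) + 5*exp(-6)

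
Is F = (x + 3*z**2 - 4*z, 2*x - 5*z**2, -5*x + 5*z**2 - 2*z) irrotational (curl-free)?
No, ∇×F = (10*z, 6*z + 1, 2)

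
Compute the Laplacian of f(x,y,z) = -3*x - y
0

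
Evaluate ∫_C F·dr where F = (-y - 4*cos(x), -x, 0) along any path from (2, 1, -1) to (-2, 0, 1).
2 + 8*sin(2)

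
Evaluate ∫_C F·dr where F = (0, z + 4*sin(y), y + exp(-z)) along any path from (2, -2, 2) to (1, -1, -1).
-E - 4*cos(1) + 4*cos(2) + exp(-2) + 5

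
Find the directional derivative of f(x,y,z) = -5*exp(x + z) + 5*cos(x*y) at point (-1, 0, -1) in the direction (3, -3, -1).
-10*sqrt(19)*exp(-2)/19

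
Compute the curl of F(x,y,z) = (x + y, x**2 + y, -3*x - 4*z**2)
(0, 3, 2*x - 1)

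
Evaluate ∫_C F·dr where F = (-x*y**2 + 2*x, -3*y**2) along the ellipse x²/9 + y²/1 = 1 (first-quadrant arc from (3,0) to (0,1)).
-31/4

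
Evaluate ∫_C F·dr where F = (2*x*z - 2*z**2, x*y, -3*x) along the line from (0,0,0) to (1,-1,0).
1/3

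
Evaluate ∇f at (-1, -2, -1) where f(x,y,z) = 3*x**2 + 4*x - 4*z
(-2, 0, -4)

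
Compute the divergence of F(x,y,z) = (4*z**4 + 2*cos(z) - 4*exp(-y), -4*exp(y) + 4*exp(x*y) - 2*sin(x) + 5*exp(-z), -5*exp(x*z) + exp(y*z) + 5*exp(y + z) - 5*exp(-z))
4*x*exp(x*y) - 5*x*exp(x*z) + y*exp(y*z) - 4*exp(y) + 5*exp(y + z) + 5*exp(-z)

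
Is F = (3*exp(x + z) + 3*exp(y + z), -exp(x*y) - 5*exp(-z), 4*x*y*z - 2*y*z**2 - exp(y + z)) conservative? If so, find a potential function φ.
No, ∇×F = (4*x*z - 2*z**2 - exp(y + z) - 5*exp(-z), -4*y*z + 3*exp(x + z) + 3*exp(y + z), -y*exp(x*y) - 3*exp(y + z)) ≠ 0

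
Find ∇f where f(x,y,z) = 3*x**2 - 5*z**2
(6*x, 0, -10*z)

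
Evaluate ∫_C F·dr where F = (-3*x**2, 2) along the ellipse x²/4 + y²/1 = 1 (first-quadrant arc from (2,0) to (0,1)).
10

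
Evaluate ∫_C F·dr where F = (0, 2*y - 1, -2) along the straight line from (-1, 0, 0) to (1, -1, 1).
0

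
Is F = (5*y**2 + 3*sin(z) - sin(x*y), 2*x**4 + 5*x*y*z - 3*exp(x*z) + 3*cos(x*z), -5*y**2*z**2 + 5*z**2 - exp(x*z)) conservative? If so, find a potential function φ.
No, ∇×F = (-5*x*y + 3*x*exp(x*z) + 3*x*sin(x*z) - 10*y*z**2, z*exp(x*z) + 3*cos(z), 8*x**3 + x*cos(x*y) + 5*y*z - 10*y - 3*z*exp(x*z) - 3*z*sin(x*z)) ≠ 0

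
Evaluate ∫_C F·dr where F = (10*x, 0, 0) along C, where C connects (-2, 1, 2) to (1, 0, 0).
-15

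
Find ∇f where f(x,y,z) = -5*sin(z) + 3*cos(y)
(0, -3*sin(y), -5*cos(z))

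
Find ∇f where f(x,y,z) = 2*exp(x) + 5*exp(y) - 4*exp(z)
(2*exp(x), 5*exp(y), -4*exp(z))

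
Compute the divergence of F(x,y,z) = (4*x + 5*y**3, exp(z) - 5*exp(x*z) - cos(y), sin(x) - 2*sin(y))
sin(y) + 4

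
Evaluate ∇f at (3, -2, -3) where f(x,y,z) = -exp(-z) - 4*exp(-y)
(0, 4*exp(2), exp(3))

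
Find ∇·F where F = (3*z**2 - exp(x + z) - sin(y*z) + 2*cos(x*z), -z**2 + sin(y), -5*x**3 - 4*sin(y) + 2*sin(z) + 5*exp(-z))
-2*z*sin(x*z) - exp(x + z) + cos(y) + 2*cos(z) - 5*exp(-z)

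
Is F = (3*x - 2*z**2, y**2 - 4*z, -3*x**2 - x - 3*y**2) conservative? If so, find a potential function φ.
No, ∇×F = (4 - 6*y, 6*x - 4*z + 1, 0) ≠ 0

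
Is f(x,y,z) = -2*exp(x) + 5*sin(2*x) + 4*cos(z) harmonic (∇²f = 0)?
No, ∇²f = -2*exp(x) - 20*sin(2*x) - 4*cos(z)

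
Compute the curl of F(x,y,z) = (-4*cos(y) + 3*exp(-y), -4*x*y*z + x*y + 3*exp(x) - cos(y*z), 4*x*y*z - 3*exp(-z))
(4*x*y + 4*x*z - y*sin(y*z), -4*y*z, -4*y*z + y + 3*exp(x) - 4*sin(y) + 3*exp(-y))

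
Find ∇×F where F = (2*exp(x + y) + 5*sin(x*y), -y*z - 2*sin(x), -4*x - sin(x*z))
(y, z*cos(x*z) + 4, -5*x*cos(x*y) - 2*exp(x + y) - 2*cos(x))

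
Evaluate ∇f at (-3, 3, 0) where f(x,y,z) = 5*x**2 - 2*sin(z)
(-30, 0, -2)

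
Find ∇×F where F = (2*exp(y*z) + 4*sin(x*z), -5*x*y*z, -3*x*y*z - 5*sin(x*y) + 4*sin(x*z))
(x*(5*y - 3*z - 5*cos(x*y)), 4*x*cos(x*z) + 3*y*z + 2*y*exp(y*z) + 5*y*cos(x*y) - 4*z*cos(x*z), z*(-5*y - 2*exp(y*z)))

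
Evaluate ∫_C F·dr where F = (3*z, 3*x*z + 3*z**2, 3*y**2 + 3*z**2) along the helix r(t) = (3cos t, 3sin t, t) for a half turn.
pi*(-54 + 4*pi**2 + 27*pi)/4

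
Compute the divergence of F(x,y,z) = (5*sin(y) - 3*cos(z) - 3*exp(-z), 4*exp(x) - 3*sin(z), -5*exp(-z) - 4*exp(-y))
5*exp(-z)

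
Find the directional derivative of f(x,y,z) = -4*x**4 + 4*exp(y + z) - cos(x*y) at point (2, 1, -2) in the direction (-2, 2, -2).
sqrt(3)*(sin(2) + 128)/3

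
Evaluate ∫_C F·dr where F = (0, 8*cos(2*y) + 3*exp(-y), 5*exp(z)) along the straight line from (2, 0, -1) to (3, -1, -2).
-3*E - 4*sin(2) - 5*exp(-1) + 5*exp(-2) + 3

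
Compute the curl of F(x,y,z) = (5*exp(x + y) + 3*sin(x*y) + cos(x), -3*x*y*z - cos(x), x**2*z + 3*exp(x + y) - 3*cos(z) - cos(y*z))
(3*x*y + z*sin(y*z) + 3*exp(x + y), -2*x*z - 3*exp(x + y), -3*x*cos(x*y) - 3*y*z - 5*exp(x + y) + sin(x))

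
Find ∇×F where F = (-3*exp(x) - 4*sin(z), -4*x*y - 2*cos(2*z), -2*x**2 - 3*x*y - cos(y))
(-3*x + sin(y) - 4*sin(2*z), 4*x + 3*y - 4*cos(z), -4*y)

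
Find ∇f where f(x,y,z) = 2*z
(0, 0, 2)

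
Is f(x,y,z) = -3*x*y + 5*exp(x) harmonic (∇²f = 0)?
No, ∇²f = 5*exp(x)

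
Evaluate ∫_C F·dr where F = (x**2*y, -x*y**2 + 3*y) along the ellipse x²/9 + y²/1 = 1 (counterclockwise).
-15*pi/2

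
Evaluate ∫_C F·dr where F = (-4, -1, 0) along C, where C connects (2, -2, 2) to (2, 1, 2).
-3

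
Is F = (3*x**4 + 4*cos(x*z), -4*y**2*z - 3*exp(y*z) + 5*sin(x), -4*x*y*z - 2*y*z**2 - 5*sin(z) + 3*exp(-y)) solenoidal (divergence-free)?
No, ∇·F = 12*x**3 - 4*x*y - 12*y*z - 3*z*exp(y*z) - 4*z*sin(x*z) - 5*cos(z)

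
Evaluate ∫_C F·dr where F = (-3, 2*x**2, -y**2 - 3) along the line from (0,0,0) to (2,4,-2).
64/3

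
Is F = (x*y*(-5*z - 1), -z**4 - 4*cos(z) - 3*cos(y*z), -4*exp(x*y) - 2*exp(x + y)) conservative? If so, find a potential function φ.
No, ∇×F = (-4*x*exp(x*y) - 3*y*sin(y*z) + 4*z**3 - 2*exp(x + y) - 4*sin(z), -5*x*y + 4*y*exp(x*y) + 2*exp(x + y), x*(5*z + 1)) ≠ 0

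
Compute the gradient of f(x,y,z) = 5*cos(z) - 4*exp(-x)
(4*exp(-x), 0, -5*sin(z))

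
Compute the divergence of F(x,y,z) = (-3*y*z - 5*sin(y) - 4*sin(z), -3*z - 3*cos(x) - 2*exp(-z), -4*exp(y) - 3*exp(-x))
0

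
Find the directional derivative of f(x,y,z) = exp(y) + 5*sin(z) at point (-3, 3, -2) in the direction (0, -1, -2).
-sqrt(5)*(10*cos(2) + exp(3))/5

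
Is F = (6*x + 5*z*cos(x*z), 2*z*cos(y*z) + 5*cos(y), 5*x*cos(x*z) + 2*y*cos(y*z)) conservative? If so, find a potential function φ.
Yes, F is conservative. φ = 3*x**2 + 5*sin(y) + 5*sin(x*z) + 2*sin(y*z)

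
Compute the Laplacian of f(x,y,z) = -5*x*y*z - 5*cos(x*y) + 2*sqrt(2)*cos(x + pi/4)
5*x**2*cos(x*y) + 5*y**2*cos(x*y) - 2*sqrt(2)*cos(x + pi/4)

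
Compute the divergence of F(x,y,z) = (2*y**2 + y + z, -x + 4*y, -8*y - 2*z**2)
4 - 4*z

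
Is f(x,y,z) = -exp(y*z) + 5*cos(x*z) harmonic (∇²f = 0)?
No, ∇²f = -5*x**2*cos(x*z) - y**2*exp(y*z) - z**2*exp(y*z) - 5*z**2*cos(x*z)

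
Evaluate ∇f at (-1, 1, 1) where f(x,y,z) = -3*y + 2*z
(0, -3, 2)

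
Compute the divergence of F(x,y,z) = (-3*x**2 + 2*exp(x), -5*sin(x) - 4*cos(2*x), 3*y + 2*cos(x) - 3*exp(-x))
-6*x + 2*exp(x)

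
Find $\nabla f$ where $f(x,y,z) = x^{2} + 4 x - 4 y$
(2*x + 4, -4, 0)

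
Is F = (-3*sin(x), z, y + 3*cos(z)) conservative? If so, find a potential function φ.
Yes, F is conservative. φ = y*z + 3*sin(z) + 3*cos(x)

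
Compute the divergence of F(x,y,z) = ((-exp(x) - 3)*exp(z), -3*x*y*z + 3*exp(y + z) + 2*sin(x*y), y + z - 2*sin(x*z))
-3*x*z + 2*x*cos(x*y) - 2*x*cos(x*z) - exp(x + z) + 3*exp(y + z) + 1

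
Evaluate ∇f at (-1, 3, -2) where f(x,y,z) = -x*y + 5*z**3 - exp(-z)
(-3, 1, exp(2) + 60)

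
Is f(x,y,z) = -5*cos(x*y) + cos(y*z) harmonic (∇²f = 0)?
No, ∇²f = 5*x**2*cos(x*y) + 5*y**2*cos(x*y) - y**2*cos(y*z) - z**2*cos(y*z)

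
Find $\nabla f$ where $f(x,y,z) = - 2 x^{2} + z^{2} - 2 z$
(-4*x, 0, 2*z - 2)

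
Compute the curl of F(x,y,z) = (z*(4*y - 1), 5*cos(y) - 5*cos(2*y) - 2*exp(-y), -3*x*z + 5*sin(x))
(0, 4*y + 3*z - 5*cos(x) - 1, -4*z)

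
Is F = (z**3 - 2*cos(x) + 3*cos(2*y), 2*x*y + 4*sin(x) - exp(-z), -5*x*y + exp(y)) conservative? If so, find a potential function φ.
No, ∇×F = (-5*x + exp(y) - exp(-z), 5*y + 3*z**2, 2*y + 6*sin(2*y) + 4*cos(x)) ≠ 0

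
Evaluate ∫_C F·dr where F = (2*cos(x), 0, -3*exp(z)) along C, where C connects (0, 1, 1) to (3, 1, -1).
2*sin(3) + 6*sinh(1)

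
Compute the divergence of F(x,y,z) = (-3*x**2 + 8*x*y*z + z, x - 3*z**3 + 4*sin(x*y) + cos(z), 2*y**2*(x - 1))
4*x*cos(x*y) - 6*x + 8*y*z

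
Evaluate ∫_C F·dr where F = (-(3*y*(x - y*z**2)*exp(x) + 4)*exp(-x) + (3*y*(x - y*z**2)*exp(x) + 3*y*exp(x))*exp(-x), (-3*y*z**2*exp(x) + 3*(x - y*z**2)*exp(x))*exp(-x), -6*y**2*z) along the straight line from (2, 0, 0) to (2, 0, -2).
0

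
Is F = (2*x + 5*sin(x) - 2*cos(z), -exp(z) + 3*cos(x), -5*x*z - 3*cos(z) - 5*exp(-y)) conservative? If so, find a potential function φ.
No, ∇×F = (exp(z) + 5*exp(-y), 5*z + 2*sin(z), -3*sin(x)) ≠ 0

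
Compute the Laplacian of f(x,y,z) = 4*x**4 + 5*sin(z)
48*x**2 - 5*sin(z)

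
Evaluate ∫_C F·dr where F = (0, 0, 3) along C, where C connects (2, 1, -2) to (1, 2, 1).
9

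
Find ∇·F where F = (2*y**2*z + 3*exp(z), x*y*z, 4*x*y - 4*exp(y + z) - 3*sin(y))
x*z - 4*exp(y + z)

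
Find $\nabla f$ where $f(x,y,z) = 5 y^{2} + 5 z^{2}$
(0, 10*y, 10*z)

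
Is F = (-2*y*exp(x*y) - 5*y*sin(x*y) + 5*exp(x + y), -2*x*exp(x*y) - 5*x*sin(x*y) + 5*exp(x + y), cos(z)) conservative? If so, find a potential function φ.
Yes, F is conservative. φ = -2*exp(x*y) + 5*exp(x + y) + sin(z) + 5*cos(x*y)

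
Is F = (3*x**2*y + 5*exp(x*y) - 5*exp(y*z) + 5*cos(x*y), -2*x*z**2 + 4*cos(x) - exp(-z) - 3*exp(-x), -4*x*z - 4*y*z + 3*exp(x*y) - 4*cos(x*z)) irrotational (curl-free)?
No, ∇×F = (4*x*z + 3*x*exp(x*y) - 4*z - exp(-z), -3*y*exp(x*y) - 5*y*exp(y*z) - 4*z*sin(x*z) + 4*z, -3*x**2 - 5*x*exp(x*y) + 5*x*sin(x*y) - 2*z**2 + 5*z*exp(y*z) - 4*sin(x) + 3*exp(-x))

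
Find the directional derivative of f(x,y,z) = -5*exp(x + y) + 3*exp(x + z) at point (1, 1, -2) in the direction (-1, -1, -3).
2*sqrt(11)*(-6 + 5*exp(3))*exp(-1)/11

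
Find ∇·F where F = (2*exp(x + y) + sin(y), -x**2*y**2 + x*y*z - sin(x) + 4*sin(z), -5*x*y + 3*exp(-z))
-2*x**2*y + x*z + 2*exp(x + y) - 3*exp(-z)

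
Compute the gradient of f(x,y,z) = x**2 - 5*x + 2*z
(2*x - 5, 0, 2)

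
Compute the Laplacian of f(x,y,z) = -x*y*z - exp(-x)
-exp(-x)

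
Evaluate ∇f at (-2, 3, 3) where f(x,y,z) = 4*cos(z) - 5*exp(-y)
(0, 5*exp(-3), -4*sin(3))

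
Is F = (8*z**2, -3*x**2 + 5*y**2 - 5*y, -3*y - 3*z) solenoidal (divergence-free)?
No, ∇·F = 10*y - 8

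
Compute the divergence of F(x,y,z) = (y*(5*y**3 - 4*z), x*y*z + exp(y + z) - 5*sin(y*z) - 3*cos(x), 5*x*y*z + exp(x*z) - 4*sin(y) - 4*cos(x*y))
5*x*y + x*z + x*exp(x*z) - 5*z*cos(y*z) + exp(y + z)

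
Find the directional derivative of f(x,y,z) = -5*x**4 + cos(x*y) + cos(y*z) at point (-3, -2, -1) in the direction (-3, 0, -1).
-sqrt(10)*(3*sin(6) + sin(2) + 810)/5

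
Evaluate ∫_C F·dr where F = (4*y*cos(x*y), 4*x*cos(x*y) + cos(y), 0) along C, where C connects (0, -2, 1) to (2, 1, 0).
sin(1) + 5*sin(2)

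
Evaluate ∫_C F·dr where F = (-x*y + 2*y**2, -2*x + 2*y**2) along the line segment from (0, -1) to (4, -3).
44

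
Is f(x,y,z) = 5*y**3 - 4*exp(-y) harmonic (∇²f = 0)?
No, ∇²f = 30*y - 4*exp(-y)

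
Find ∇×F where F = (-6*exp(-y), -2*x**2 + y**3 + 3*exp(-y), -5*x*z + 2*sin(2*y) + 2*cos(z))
(4*cos(2*y), 5*z, -4*x - 6*exp(-y))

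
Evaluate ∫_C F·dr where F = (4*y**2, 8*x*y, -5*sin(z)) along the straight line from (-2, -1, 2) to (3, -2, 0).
61 - 5*cos(2)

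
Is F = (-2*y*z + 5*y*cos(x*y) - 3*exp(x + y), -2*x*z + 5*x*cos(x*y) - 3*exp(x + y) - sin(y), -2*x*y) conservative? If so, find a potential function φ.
Yes, F is conservative. φ = -2*x*y*z - 3*exp(x + y) + 5*sin(x*y) + cos(y)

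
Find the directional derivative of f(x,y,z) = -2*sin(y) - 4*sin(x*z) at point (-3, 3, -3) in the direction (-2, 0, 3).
12*sqrt(13)*cos(9)/13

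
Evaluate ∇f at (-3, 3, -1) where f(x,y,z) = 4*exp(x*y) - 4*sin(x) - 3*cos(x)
(-3*sin(3) + 12*exp(-9) - 4*cos(3), -12*exp(-9), 0)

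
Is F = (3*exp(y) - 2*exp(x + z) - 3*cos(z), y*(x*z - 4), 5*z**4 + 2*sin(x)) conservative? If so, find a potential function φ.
No, ∇×F = (-x*y, -2*exp(x + z) + 3*sin(z) - 2*cos(x), y*z - 3*exp(y)) ≠ 0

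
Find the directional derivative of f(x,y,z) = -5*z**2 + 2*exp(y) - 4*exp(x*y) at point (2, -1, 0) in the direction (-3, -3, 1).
6*sqrt(19)*(2 - E)*exp(-2)/19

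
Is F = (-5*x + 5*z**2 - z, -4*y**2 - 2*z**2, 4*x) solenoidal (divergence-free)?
No, ∇·F = -8*y - 5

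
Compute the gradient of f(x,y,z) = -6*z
(0, 0, -6)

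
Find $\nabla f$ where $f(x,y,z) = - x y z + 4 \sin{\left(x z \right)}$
(z*(-y + 4*cos(x*z)), -x*z, x*(-y + 4*cos(x*z)))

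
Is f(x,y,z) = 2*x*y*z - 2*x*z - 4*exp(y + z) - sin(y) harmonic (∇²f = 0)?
No, ∇²f = -8*exp(y + z) + sin(y)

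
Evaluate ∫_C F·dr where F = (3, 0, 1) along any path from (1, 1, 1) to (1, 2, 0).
-1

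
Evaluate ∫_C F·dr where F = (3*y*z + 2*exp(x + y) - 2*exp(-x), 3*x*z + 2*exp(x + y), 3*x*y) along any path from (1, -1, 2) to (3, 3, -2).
-50 - 2*exp(-1) + 2*exp(-3) + 2*exp(6)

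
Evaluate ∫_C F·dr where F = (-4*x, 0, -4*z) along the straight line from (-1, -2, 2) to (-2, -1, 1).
0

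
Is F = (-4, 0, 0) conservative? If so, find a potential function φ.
Yes, F is conservative. φ = -4*x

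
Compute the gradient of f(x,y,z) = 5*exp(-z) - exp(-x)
(exp(-x), 0, -5*exp(-z))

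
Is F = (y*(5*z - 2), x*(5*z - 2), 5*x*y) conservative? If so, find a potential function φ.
Yes, F is conservative. φ = x*y*(5*z - 2)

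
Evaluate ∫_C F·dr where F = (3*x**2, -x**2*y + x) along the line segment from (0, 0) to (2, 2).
6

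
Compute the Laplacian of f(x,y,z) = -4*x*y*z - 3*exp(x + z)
-6*exp(x + z)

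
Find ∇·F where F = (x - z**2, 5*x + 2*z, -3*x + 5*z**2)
10*z + 1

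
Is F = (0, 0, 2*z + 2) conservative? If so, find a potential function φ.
Yes, F is conservative. φ = z*(z + 2)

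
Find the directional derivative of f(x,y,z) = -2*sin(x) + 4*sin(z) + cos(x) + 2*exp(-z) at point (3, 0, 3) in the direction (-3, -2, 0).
3*sqrt(13)*(2*cos(3) + sin(3))/13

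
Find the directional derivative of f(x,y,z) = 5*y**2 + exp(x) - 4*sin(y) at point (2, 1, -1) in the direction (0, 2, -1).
sqrt(5)*(4 - 8*cos(1)/5)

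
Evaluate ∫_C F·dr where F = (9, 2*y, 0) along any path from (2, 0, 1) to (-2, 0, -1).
-36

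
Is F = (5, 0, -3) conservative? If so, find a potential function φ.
Yes, F is conservative. φ = 5*x - 3*z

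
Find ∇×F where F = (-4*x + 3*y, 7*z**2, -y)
(-14*z - 1, 0, -3)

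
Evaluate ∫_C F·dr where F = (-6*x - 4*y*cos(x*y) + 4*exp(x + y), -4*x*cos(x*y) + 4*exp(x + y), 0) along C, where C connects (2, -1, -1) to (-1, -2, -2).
-4*E - 8*sin(2) + 4*exp(-3) + 9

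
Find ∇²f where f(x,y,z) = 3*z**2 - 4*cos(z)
4*cos(z) + 6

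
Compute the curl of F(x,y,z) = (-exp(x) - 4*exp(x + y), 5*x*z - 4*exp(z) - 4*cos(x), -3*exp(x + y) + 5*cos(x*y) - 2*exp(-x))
(-5*x*sin(x*y) - 5*x + 4*exp(z) - 3*exp(x + y), 5*y*sin(x*y) + 3*exp(x + y) - 2*exp(-x), 5*z + 4*exp(x + y) + 4*sin(x))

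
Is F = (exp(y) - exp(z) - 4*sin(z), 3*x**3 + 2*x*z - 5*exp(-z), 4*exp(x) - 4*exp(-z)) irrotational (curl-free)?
No, ∇×F = (-2*x - 5*exp(-z), -4*exp(x) - exp(z) - 4*cos(z), 9*x**2 + 2*z - exp(y))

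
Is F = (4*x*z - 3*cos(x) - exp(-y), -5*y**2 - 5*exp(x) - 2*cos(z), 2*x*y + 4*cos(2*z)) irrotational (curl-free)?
No, ∇×F = (2*x - 2*sin(z), 4*x - 2*y, -5*exp(x) - exp(-y))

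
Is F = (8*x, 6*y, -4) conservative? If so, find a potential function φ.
Yes, F is conservative. φ = 4*x**2 + 3*y**2 - 4*z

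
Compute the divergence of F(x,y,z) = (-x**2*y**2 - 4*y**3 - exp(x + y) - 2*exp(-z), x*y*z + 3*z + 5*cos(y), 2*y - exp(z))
-2*x*y**2 + x*z - exp(z) - exp(x + y) - 5*sin(y)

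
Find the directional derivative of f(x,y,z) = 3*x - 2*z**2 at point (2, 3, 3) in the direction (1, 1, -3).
39*sqrt(11)/11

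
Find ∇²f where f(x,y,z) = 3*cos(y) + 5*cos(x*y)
-5*x**2*cos(x*y) - 5*y**2*cos(x*y) - 3*cos(y)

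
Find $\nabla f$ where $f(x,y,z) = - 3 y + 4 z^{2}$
(0, -3, 8*z)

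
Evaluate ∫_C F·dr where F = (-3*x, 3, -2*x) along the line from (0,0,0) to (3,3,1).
-15/2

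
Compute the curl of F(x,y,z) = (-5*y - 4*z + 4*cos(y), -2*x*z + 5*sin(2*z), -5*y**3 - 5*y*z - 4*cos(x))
(2*x - 15*y**2 - 5*z - 10*cos(2*z), -4*sin(x) - 4, -2*z + 4*sin(y) + 5)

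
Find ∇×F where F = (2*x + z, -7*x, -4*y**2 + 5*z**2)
(-8*y, 1, -7)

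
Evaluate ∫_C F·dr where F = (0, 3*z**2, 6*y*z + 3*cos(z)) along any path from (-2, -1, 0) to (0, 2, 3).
3*sin(3) + 54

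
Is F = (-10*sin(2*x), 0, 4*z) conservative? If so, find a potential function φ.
Yes, F is conservative. φ = 2*z**2 + 5*cos(2*x)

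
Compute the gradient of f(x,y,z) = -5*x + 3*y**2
(-5, 6*y, 0)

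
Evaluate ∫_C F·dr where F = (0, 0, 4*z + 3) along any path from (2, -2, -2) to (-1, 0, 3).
25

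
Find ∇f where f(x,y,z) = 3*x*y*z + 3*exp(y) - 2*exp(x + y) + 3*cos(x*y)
(3*y*z - 3*y*sin(x*y) - 2*exp(x + y), 3*x*z - 3*x*sin(x*y) + 3*exp(y) - 2*exp(x + y), 3*x*y)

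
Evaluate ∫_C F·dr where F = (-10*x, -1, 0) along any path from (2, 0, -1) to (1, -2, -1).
17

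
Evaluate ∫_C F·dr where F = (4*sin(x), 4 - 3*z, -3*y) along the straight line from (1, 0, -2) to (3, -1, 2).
2 + 4*cos(1) - 4*cos(3)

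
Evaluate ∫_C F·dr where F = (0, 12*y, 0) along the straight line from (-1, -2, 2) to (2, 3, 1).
30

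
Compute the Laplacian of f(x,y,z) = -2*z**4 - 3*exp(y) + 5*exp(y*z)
5*y**2*exp(y*z) + 5*z**2*exp(y*z) - 24*z**2 - 3*exp(y)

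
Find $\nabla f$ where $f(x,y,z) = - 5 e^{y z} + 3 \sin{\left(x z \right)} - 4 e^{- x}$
(3*z*cos(x*z) + 4*exp(-x), -5*z*exp(y*z), 3*x*cos(x*z) - 5*y*exp(y*z))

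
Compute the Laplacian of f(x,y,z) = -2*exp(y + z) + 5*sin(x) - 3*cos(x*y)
3*x**2*cos(x*y) + 3*y**2*cos(x*y) - 4*exp(y + z) - 5*sin(x)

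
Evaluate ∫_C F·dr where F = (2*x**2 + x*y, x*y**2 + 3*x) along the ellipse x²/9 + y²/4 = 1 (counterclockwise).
24*pi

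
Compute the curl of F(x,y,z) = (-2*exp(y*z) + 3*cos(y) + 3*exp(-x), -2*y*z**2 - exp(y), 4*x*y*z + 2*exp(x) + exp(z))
(4*z*(x + y), -4*y*z - 2*y*exp(y*z) - 2*exp(x), 2*z*exp(y*z) + 3*sin(y))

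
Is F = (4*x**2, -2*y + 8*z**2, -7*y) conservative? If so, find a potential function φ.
No, ∇×F = (-16*z - 7, 0, 0) ≠ 0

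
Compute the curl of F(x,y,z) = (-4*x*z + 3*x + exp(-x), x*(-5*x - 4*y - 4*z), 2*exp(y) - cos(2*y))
(4*x + 2*exp(y) + 2*sin(2*y), -4*x, -10*x - 4*y - 4*z)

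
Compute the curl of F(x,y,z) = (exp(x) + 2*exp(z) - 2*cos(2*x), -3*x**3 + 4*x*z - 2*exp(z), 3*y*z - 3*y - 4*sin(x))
(-4*x + 3*z + 2*exp(z) - 3, 2*exp(z) + 4*cos(x), -9*x**2 + 4*z)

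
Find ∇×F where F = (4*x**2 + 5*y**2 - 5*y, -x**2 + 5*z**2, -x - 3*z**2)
(-10*z, 1, -2*x - 10*y + 5)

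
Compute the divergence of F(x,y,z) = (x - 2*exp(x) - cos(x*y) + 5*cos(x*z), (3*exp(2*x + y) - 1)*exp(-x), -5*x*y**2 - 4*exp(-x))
y*sin(x*y) - 5*z*sin(x*z) - 2*exp(x) + 3*exp(x + y) + 1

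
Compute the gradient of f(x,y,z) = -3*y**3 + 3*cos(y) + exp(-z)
(0, -9*y**2 - 3*sin(y), -exp(-z))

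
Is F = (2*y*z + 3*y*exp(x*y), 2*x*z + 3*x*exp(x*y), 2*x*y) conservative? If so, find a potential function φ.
Yes, F is conservative. φ = 2*x*y*z + 3*exp(x*y)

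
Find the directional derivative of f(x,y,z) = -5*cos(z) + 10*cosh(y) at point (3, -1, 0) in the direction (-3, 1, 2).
-5*sqrt(14)*sinh(1)/7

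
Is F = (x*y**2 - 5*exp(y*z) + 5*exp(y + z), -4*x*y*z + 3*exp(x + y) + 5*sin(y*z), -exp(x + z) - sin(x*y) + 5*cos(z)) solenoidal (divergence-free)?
No, ∇·F = -4*x*z + y**2 + 5*z*cos(y*z) + 3*exp(x + y) - exp(x + z) - 5*sin(z)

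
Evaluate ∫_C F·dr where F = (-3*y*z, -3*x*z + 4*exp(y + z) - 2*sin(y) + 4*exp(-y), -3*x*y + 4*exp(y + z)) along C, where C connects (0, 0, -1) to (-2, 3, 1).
2*cos(3) - 4*exp(-1) - 4*exp(-3) + 20 + 4*exp(4)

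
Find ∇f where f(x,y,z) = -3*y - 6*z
(0, -3, -6)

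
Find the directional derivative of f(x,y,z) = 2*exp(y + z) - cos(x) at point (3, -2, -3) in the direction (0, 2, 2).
2*sqrt(2)*exp(-5)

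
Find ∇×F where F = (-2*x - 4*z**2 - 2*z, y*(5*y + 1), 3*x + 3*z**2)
(0, -8*z - 5, 0)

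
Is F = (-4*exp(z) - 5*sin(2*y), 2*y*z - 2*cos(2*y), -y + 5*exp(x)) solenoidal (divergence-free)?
No, ∇·F = 2*z + 4*sin(2*y)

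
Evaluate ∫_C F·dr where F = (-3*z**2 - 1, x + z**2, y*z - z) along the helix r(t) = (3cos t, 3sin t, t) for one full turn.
pi*(15 - 38*pi)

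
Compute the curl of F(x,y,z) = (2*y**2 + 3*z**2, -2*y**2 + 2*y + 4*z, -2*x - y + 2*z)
(-5, 6*z + 2, -4*y)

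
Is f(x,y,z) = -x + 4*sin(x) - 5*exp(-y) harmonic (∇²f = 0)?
No, ∇²f = -4*sin(x) - 5*exp(-y)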